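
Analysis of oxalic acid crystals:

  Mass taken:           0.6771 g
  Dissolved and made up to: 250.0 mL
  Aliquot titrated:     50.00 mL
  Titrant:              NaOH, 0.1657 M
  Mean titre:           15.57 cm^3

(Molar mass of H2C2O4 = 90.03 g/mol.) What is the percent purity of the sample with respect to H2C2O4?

H2C2O4 + 2 NaOH → Na2C2O4 + 2 H2O
n(NaOH) per titration = 0.01557 × 0.1657 = 2.580 × 10^-3 mol
From the 1:2 ratio, n(H2C2O4) in each aliquot = 1/2 × 2.580 × 10^-3 = 1.290 × 10^-3 mol
n(H2C2O4) in the whole flask = 1.290 × 10^-3 × 250.0/50.00 = 6.450 × 10^-3 mol
mass of H2C2O4 = 6.450 × 10^-3 × 90.03 = 0.5807 g
% H2C2O4 = 0.5807 / 0.6771 × 100 = 85.76 %

85.76 %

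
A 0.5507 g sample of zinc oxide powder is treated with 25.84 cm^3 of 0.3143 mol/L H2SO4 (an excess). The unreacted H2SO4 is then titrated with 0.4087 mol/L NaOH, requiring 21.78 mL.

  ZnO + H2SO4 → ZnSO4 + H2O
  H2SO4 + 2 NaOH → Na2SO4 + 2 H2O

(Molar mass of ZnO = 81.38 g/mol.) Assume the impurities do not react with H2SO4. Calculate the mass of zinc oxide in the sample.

0.2987 g

n(H2SO4) added = 0.02584 × 0.3143 = 8.122 × 10^-3 mol
n(NaOH) used in back-titration = 0.02178 × 0.4087 = 8.901 × 10^-3 mol
From the 1:2 ratio, n(H2SO4) left over = 1/2 × 8.901 × 10^-3 = 4.451 × 10^-3 mol
n(H2SO4) consumed by analyte = 8.122 × 10^-3 − 4.451 × 10^-3 = 3.671 × 10^-3 mol
n(ZnO) = 3.671 × 10^-3 mol (1:1 ratio)
mass of ZnO = 3.671 × 10^-3 × 81.38 = 0.2987 g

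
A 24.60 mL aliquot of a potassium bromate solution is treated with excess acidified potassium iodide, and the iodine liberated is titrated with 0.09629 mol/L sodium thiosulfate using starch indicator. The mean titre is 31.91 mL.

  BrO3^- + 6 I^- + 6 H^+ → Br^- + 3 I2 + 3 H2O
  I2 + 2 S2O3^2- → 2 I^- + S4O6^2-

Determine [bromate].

n(S2O3^2-) = 0.03191 × 0.09629 = 3.073 × 10^-3 mol
n(I2) = n(S2O3^2-)/2 = 1.536 × 10^-3 mol
From the 1:3 ratio, n(BrO3^-) in the aliquot = 1/3 × 1.536 × 10^-3 = 5.121 × 10^-4 mol
[BrO3^-] = 5.121 × 10^-4 / 0.02460 = 0.02082 mol/L

0.02082 mol/L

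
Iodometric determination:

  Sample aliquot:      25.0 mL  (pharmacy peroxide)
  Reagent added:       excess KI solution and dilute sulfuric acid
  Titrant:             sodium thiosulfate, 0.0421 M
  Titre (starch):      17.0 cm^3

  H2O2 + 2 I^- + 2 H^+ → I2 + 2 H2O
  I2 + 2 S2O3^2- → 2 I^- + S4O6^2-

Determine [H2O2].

0.0143 M

n(S2O3^2-) = 0.0170 × 0.0421 = 7.16 × 10^-4 mol
n(I2) = n(S2O3^2-)/2 = 3.58 × 10^-4 mol
n(H2O2) in the aliquot = 3.58 × 10^-4 mol (1:1 ratio)
[H2O2] = 3.58 × 10^-4 / 0.0250 = 0.0143 mol/L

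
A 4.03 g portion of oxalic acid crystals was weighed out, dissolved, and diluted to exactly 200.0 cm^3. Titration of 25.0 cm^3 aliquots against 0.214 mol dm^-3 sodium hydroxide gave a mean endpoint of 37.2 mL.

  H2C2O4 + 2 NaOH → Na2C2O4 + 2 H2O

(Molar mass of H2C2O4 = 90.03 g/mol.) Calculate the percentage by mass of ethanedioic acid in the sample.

n(NaOH) per titration = 0.0372 × 0.214 = 7.96 × 10^-3 mol
From the 1:2 ratio, n(H2C2O4) in each aliquot = 1/2 × 7.96 × 10^-3 = 3.98 × 10^-3 mol
n(H2C2O4) in the whole flask = 3.98 × 10^-3 × 200.0/25.0 = 0.0318 mol
mass of H2C2O4 = 0.0318 × 90.03 = 2.87 g
% H2C2O4 = 2.87 / 4.03 × 100 = 71.1 %

71.1 %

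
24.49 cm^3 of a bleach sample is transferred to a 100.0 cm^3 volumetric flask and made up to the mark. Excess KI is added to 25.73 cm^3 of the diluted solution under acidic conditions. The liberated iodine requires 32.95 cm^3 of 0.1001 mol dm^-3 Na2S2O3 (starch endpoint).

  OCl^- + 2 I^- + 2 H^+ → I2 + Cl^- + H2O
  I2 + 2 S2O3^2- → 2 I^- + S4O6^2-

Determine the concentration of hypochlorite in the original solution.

0.2617 mol/L

n(S2O3^2-) = 0.03295 × 0.1001 = 3.298 × 10^-3 mol
n(I2) = n(S2O3^2-)/2 = 1.649 × 10^-3 mol
n(OCl^-) in the aliquot = 1.649 × 10^-3 mol (1:1 ratio)
[OCl^-]_dilute = 1.649 × 10^-3 / 0.02573 = 0.06409 mol/L
[OCl^-]_original = 0.06409 × 100.0/24.49 = 0.2617 mol/L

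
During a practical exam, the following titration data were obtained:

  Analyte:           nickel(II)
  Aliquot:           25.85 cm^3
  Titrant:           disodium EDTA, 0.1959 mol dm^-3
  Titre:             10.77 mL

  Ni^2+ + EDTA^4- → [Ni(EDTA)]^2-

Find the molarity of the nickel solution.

0.08162 mol/L

n(EDTA) = 0.01077 L × 0.1959 mol/L = 2.110 × 10^-3 mol
n(Ni2+) = 2.110 × 10^-3 mol (1:1 mole ratio)
[Ni2+] = 2.110 × 10^-3 mol / 0.02585 L = 0.08162 mol/L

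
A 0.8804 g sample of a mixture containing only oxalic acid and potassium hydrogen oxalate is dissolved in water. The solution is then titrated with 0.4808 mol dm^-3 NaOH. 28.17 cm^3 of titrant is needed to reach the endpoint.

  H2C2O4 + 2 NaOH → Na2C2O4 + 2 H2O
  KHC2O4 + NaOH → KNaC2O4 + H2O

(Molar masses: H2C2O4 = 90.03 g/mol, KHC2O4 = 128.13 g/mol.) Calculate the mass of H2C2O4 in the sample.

0.4631 g

n(NaOH) = 0.02817 × 0.4808 = 0.01354 mol
Let x = n(H2C2O4), y = n(KHC2O4).
Titrant: 2x + 1y = 0.01354;  mass: 90.03x + 128.13y = 0.8804
Solving, x = 5.144 × 10^-3 mol, y = 3.257 × 10^-3 mol
mass of H2C2O4 = 5.144 × 10^-3 × 90.03 = 0.4631 g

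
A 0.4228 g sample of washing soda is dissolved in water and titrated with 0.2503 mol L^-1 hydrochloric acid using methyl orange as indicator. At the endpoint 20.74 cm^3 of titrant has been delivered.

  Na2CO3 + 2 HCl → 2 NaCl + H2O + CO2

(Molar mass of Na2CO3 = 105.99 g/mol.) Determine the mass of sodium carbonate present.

0.2751 g

n(HCl) = 0.02074 L × 0.2503 mol/L = 5.191 × 10^-3 mol
From the 1:2 ratio, n(Na2CO3) = 1/2 × 5.191 × 10^-3 = 2.596 × 10^-3 mol
mass of Na2CO3 = 2.596 × 10^-3 × 105.99 g/mol = 0.2751 g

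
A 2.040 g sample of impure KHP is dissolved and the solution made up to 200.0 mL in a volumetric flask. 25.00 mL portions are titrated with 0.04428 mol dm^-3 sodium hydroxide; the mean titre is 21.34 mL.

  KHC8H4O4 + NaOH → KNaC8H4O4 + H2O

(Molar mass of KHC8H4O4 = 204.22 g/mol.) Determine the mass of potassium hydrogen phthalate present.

1.544 g

n(NaOH) per titration = 0.02134 × 0.04428 = 9.449 × 10^-4 mol
n(KHC8H4O4) in each aliquot = 9.449 × 10^-4 mol (1:1 ratio)
n(KHC8H4O4) in the whole flask = 9.449 × 10^-4 × 200.0/25.00 = 7.559 × 10^-3 mol
mass of KHC8H4O4 = 7.559 × 10^-3 × 204.22 = 1.544 g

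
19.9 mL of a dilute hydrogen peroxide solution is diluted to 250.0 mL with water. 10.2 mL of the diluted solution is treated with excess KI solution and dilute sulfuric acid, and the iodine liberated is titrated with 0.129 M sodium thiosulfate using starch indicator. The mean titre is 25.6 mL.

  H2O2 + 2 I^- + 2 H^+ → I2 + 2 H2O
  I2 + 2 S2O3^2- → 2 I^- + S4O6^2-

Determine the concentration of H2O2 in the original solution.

2.03 M

n(S2O3^2-) = 0.0256 × 0.129 = 3.30 × 10^-3 mol
n(I2) = n(S2O3^2-)/2 = 1.65 × 10^-3 mol
n(H2O2) in the aliquot = 1.65 × 10^-3 mol (1:1 ratio)
[H2O2]_dilute = 1.65 × 10^-3 / 0.0102 = 0.162 mol/L
[H2O2]_original = 0.162 × 250.0/19.9 = 2.03 mol/L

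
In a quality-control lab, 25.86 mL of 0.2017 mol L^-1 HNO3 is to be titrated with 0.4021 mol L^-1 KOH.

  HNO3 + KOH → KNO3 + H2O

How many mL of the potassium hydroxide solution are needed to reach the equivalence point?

n(HNO3) = 0.02586 L × 0.2017 mol/L = 5.216 × 10^-3 mol
n(KOH) = 5.216 × 10^-3 mol (1:1 stoichiometry)
V(KOH) = 5.216 × 10^-3 mol / 0.4021 mol/L = 0.01297 L = 12.97 mL

12.97 mL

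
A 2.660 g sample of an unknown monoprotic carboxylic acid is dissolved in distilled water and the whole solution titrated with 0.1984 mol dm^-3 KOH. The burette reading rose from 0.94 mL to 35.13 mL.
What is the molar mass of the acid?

n(KOH) = 0.03419 L × 0.1984 mol/L = 6.783 × 10^-3 mol
n(HA) = 6.783 × 10^-3 mol (1:1 ratio)
M = m / n = 2.660 g / 6.783 × 10^-3 mol = 392.1 g/mol

392.1 g/mol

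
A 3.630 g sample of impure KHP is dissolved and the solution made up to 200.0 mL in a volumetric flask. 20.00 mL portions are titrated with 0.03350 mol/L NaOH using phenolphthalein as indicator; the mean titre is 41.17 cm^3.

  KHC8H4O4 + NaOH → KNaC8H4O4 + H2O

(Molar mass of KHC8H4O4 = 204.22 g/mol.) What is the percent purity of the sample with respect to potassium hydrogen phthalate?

77.59 %

n(NaOH) per titration = 0.04117 × 0.03350 = 1.379 × 10^-3 mol
n(KHC8H4O4) in each aliquot = 1.379 × 10^-3 mol (1:1 ratio)
n(KHC8H4O4) in the whole flask = 1.379 × 10^-3 × 200.0/20.00 = 0.01379 mol
mass of KHC8H4O4 = 0.01379 × 204.22 = 2.817 g
% KHC8H4O4 = 2.817 / 3.630 × 100 = 77.59 %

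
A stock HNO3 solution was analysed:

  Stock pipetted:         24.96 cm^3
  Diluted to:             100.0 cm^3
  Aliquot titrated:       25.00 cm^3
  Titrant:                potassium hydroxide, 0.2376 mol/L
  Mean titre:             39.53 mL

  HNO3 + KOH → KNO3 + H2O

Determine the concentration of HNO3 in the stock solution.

1.505 mol/L

n(KOH) = 0.03953 × 0.2376 = 9.392 × 10^-3 mol
n(HNO3) in the aliquot = 9.392 × 10^-3 mol (1:1 ratio)
[HNO3]_dilute = 9.392 × 10^-3 / 0.02500 = 0.3757 mol/L
Dilution factor = 100.0 / 24.96 = 4.006
[HNO3]_stock = 0.3757 × 4.006 = 1.505 mol/L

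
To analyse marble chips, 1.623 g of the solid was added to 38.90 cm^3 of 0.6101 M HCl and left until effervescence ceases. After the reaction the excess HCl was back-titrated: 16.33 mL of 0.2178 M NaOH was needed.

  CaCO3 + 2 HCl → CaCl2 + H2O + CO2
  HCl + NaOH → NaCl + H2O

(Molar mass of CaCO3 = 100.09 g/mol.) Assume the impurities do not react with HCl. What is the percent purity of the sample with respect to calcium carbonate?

62.21 %

n(HCl) added = 0.03890 × 0.6101 = 0.02373 mol
n(NaOH) used in back-titration = 0.01633 × 0.2178 = 3.557 × 10^-3 mol
n(HCl) left over = 3.557 × 10^-3 mol (1:1 ratio)
n(HCl) consumed by analyte = 0.02373 − 3.557 × 10^-3 = 0.02018 mol
From the 1:2 ratio, n(CaCO3) = 1/2 × 0.02018 = 0.01009 mol
mass of CaCO3 = 0.01009 × 100.09 = 1.010 g
% CaCO3 = 1.010 / 1.623 × 100 = 62.21 %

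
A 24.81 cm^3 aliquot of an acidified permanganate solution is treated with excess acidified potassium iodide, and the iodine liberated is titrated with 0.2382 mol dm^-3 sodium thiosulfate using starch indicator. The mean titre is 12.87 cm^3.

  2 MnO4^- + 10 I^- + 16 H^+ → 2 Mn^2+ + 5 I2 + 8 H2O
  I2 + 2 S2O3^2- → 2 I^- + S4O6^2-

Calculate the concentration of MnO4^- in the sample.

n(S2O3^2-) = 0.01287 × 0.2382 = 3.066 × 10^-3 mol
n(I2) = n(S2O3^2-)/2 = 1.533 × 10^-3 mol
From the 2:5 ratio, n(MnO4^-) in the aliquot = 2/5 × 1.533 × 10^-3 = 6.131 × 10^-4 mol
[MnO4^-] = 6.131 × 10^-4 / 0.02481 = 0.02471 mol/L

0.02471 mol/L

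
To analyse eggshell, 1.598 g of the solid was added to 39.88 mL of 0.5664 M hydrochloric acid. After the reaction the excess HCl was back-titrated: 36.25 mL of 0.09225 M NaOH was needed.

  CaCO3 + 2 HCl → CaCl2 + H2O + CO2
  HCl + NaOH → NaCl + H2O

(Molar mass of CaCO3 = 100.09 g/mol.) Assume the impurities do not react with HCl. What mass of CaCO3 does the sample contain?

n(HCl) added = 0.03988 × 0.5664 = 0.02259 mol
n(NaOH) used in back-titration = 0.03625 × 0.09225 = 3.344 × 10^-3 mol
n(HCl) left over = 3.344 × 10^-3 mol (1:1 ratio)
n(HCl) consumed by analyte = 0.02259 − 3.344 × 10^-3 = 0.01924 mol
From the 1:2 ratio, n(CaCO3) = 1/2 × 0.01924 = 9.622 × 10^-3 mol
mass of CaCO3 = 9.622 × 10^-3 × 100.09 = 0.9631 g

0.9631 g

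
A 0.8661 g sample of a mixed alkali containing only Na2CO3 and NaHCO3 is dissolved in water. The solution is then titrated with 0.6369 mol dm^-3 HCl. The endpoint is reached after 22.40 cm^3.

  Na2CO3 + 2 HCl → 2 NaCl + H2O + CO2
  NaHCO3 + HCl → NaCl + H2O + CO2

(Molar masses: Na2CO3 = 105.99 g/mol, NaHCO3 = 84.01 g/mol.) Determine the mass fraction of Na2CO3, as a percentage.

65.58 %

n(HCl) = 0.02240 × 0.6369 = 0.01427 mol
Let x = n(Na2CO3), y = n(NaHCO3).
Titrant: 2x + 1y = 0.01427;  mass: 105.99x + 84.01y = 0.8661
Solving, x = 5.359 × 10^-3 mol, y = 3.548 × 10^-3 mol
mass of Na2CO3 = 5.359 × 10^-3 × 105.99 = 0.5680 g
% Na2CO3 = 0.5680 / 0.8661 × 100 = 65.58 %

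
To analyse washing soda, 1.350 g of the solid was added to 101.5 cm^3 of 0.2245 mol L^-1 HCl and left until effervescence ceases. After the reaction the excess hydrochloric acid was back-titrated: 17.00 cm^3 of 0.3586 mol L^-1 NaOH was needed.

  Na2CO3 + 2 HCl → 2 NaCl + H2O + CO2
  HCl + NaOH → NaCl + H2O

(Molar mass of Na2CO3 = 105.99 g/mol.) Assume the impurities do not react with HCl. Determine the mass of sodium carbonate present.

n(HCl) added = 0.1015 × 0.2245 = 0.02279 mol
n(NaOH) used in back-titration = 0.01700 × 0.3586 = 6.096 × 10^-3 mol
n(HCl) left over = 6.096 × 10^-3 mol (1:1 ratio)
n(HCl) consumed by analyte = 0.02279 − 6.096 × 10^-3 = 0.01669 mol
From the 1:2 ratio, n(Na2CO3) = 1/2 × 0.01669 = 8.345 × 10^-3 mol
mass of Na2CO3 = 8.345 × 10^-3 × 105.99 = 0.8845 g

0.8845 g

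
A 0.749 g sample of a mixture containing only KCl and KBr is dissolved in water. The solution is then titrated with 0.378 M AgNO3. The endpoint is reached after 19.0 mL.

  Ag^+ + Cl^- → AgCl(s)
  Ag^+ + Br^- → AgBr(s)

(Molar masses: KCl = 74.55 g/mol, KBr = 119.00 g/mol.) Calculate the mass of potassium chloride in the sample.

n(AgNO3) = 0.0190 × 0.378 = 7.18 × 10^-3 mol
Let x = n(KCl), y = n(KBr).
Titrant: 1x + 1y = 7.18 × 10^-3;  mass: 74.55x + 119.00y = 0.749
Solving, x = 2.38 × 10^-3 mol, y = 4.80 × 10^-3 mol
mass of KCl = 2.38 × 10^-3 × 74.55 = 0.177 g

0.177 g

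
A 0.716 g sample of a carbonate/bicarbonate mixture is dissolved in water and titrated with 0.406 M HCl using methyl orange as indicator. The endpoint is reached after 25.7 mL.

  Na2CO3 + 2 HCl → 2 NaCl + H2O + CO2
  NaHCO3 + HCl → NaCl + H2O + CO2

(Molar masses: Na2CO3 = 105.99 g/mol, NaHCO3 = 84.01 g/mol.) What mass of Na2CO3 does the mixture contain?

0.274 g

n(HCl) = 0.0257 × 0.406 = 0.0104 mol
Let x = n(Na2CO3), y = n(NaHCO3).
Titrant: 2x + 1y = 0.0104;  mass: 105.99x + 84.01y = 0.716
Solving, x = 2.59 × 10^-3 mol, y = 5.26 × 10^-3 mol
mass of Na2CO3 = 2.59 × 10^-3 × 105.99 = 0.274 g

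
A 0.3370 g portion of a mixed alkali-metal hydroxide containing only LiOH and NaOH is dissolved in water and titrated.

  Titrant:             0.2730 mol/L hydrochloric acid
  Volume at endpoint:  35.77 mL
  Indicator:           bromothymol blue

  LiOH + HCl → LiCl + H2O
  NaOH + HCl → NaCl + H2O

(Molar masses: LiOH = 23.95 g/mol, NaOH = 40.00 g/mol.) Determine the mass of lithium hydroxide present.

0.08000 g

n(HCl) = 0.03577 × 0.2730 = 9.765 × 10^-3 mol
Let x = n(LiOH), y = n(NaOH).
Titrant: 1x + 1y = 9.765 × 10^-3;  mass: 23.95x + 40.00y = 0.3370
Solving, x = 3.340 × 10^-3 mol, y = 6.425 × 10^-3 mol
mass of LiOH = 3.340 × 10^-3 × 23.95 = 0.08000 g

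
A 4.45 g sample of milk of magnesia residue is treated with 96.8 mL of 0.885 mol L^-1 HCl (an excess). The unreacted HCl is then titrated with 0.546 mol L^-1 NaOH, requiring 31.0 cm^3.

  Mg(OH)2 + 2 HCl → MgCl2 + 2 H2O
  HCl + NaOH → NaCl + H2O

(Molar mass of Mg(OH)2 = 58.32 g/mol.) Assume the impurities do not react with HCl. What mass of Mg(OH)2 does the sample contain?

2.00 g

n(HCl) added = 0.0968 × 0.885 = 0.0857 mol
n(NaOH) used in back-titration = 0.0310 × 0.546 = 0.0169 mol
n(HCl) left over = 0.0169 mol (1:1 ratio)
n(HCl) consumed by analyte = 0.0857 − 0.0169 = 0.0687 mol
From the 1:2 ratio, n(Mg(OH)2) = 1/2 × 0.0687 = 0.0344 mol
mass of Mg(OH)2 = 0.0344 × 58.32 = 2.00 g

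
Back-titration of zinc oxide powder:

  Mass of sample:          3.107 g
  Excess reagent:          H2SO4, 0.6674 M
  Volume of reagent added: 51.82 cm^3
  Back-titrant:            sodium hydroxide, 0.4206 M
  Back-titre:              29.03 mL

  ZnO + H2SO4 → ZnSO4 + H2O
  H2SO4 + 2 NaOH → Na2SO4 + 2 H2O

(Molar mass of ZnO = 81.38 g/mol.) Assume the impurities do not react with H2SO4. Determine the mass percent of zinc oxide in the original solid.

n(H2SO4) added = 0.05182 × 0.6674 = 0.03458 mol
n(NaOH) used in back-titration = 0.02903 × 0.4206 = 0.01221 mol
From the 1:2 ratio, n(H2SO4) left over = 1/2 × 0.01221 = 6.105 × 10^-3 mol
n(H2SO4) consumed by analyte = 0.03458 − 6.105 × 10^-3 = 0.02848 mol
n(ZnO) = 0.02848 mol (1:1 ratio)
mass of ZnO = 0.02848 × 81.38 = 2.318 g
% ZnO = 2.318 / 3.107 × 100 = 74.60 %

74.60 %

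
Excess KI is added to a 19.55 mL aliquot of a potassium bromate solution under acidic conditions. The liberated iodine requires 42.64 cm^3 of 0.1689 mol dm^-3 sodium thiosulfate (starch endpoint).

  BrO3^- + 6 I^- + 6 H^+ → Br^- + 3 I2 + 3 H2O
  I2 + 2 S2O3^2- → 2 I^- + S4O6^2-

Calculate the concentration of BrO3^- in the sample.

n(S2O3^2-) = 0.04264 × 0.1689 = 7.202 × 10^-3 mol
n(I2) = n(S2O3^2-)/2 = 3.601 × 10^-3 mol
From the 1:3 ratio, n(BrO3^-) in the aliquot = 1/3 × 3.601 × 10^-3 = 1.200 × 10^-3 mol
[BrO3^-] = 1.200 × 10^-3 / 0.01955 = 0.06140 mol/L

0.06140 mol/L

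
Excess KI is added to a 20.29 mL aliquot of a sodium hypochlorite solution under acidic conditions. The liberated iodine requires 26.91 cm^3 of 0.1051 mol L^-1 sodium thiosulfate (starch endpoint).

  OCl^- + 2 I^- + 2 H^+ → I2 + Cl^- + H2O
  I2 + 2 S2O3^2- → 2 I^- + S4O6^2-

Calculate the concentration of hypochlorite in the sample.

0.06970 mol/L

n(S2O3^2-) = 0.02691 × 0.1051 = 2.828 × 10^-3 mol
n(I2) = n(S2O3^2-)/2 = 1.414 × 10^-3 mol
n(OCl^-) in the aliquot = 1.414 × 10^-3 mol (1:1 ratio)
[OCl^-] = 1.414 × 10^-3 / 0.02029 = 0.06970 mol/L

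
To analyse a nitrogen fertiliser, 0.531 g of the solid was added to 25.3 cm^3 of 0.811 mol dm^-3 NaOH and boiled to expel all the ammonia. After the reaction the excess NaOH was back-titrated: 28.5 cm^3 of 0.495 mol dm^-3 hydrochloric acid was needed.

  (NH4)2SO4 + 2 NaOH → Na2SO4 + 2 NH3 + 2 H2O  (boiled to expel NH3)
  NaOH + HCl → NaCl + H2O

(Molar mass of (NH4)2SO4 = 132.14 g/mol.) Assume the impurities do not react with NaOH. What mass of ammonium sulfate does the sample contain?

0.424 g

n(NaOH) added = 0.0253 × 0.811 = 0.0205 mol
n(HCl) used in back-titration = 0.0285 × 0.495 = 0.0141 mol
n(NaOH) left over = 0.0141 mol (1:1 ratio)
n(NaOH) consumed by analyte = 0.0205 − 0.0141 = 6.41 × 10^-3 mol
From the 1:2 ratio, n((NH4)2SO4) = 1/2 × 6.41 × 10^-3 = 3.21 × 10^-3 mol
mass of (NH4)2SO4 = 3.21 × 10^-3 × 132.14 = 0.424 g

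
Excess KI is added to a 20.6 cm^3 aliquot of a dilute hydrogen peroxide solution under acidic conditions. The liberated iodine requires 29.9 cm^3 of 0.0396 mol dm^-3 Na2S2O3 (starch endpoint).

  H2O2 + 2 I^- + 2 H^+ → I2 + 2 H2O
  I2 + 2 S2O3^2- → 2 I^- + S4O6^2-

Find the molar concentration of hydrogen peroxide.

n(S2O3^2-) = 0.0299 × 0.0396 = 1.18 × 10^-3 mol
n(I2) = n(S2O3^2-)/2 = 5.92 × 10^-4 mol
n(H2O2) in the aliquot = 5.92 × 10^-4 mol (1:1 ratio)
[H2O2] = 5.92 × 10^-4 / 0.0206 = 0.0287 mol/L

0.0287 mol/L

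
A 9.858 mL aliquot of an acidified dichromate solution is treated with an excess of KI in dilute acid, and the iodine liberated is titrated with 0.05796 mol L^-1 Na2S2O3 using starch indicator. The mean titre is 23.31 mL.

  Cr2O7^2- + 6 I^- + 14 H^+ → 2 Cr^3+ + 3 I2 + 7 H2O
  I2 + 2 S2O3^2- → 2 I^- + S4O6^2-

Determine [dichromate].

n(S2O3^2-) = 0.02331 × 0.05796 = 1.351 × 10^-3 mol
n(I2) = n(S2O3^2-)/2 = 6.755 × 10^-4 mol
From the 1:3 ratio, n(Cr2O7^2-) in the aliquot = 1/3 × 6.755 × 10^-4 = 2.252 × 10^-4 mol
[Cr2O7^2-] = 2.252 × 10^-4 / 0.009858 = 0.02284 mol/L

0.02284 mol/L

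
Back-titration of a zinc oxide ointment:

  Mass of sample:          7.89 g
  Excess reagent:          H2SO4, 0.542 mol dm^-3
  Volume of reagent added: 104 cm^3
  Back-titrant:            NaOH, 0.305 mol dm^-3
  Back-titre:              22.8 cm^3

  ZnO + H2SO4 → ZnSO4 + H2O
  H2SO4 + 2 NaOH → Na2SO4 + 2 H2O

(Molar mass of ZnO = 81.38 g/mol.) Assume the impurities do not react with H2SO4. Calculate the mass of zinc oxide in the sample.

n(H2SO4) added = 0.104 × 0.542 = 0.0564 mol
n(NaOH) used in back-titration = 0.0228 × 0.305 = 6.95 × 10^-3 mol
From the 1:2 ratio, n(H2SO4) left over = 1/2 × 6.95 × 10^-3 = 3.48 × 10^-3 mol
n(H2SO4) consumed by analyte = 0.0564 − 3.48 × 10^-3 = 0.0529 mol
n(ZnO) = 0.0529 mol (1:1 ratio)
mass of ZnO = 0.0529 × 81.38 = 4.30 g

4.30 g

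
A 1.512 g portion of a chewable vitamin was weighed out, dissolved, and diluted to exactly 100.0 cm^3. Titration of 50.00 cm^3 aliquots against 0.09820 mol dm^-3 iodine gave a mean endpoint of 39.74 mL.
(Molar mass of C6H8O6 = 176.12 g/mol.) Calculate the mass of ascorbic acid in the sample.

1.375 g

C6H8O6 + I2 → C6H6O6 + 2 HI
n(I2) per titration = 0.03974 × 0.09820 = 3.902 × 10^-3 mol
n(C6H8O6) in each aliquot = 3.902 × 10^-3 mol (1:1 ratio)
n(C6H8O6) in the whole flask = 3.902 × 10^-3 × 100.0/50.00 = 7.805 × 10^-3 mol
mass of C6H8O6 = 7.805 × 10^-3 × 176.12 = 1.375 g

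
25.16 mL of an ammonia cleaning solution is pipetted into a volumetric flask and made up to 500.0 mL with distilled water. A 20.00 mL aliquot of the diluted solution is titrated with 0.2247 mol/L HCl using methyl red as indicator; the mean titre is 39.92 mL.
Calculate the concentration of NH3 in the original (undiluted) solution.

NH3 + HCl → NH4Cl
n(HCl) = 0.03992 × 0.2247 = 8.970 × 10^-3 mol
n(NH3) in the aliquot = 8.970 × 10^-3 mol (1:1 ratio)
[NH3]_dilute = 8.970 × 10^-3 / 0.02000 = 0.4485 mol/L
Dilution factor = 500.0 / 25.16 = 19.87
[NH3]_stock = 0.4485 × 19.87 = 8.913 mol/L

8.913 mol/L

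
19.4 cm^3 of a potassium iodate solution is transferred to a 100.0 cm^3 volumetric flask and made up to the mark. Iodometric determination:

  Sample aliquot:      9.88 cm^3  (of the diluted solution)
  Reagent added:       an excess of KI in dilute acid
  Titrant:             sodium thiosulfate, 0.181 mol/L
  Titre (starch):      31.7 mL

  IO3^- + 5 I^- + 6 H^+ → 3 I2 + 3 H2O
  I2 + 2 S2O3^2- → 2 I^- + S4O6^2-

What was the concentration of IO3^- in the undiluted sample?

n(S2O3^2-) = 0.0317 × 0.181 = 5.74 × 10^-3 mol
n(I2) = n(S2O3^2-)/2 = 2.87 × 10^-3 mol
From the 1:3 ratio, n(IO3^-) in the aliquot = 1/3 × 2.87 × 10^-3 = 9.56 × 10^-4 mol
[IO3^-]_dilute = 9.56 × 10^-4 / 0.00988 = 0.0968 mol/L
[IO3^-]_original = 0.0968 × 100.0/19.4 = 0.499 mol/L

0.499 mol/L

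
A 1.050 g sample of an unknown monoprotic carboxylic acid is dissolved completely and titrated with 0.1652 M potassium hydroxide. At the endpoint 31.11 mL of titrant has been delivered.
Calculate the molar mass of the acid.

204.3 g/mol

n(KOH) = 0.03111 L × 0.1652 mol/L = 5.139 × 10^-3 mol
n(HA) = 5.139 × 10^-3 mol (1:1 ratio)
M = m / n = 1.050 g / 5.139 × 10^-3 mol = 204.3 g/mol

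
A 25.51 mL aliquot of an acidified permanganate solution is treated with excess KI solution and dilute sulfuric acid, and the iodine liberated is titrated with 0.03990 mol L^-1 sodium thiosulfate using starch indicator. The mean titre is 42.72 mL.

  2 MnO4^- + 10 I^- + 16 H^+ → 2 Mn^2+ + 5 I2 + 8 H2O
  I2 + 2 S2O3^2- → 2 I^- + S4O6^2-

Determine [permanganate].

n(S2O3^2-) = 0.04272 × 0.03990 = 1.705 × 10^-3 mol
n(I2) = n(S2O3^2-)/2 = 8.523 × 10^-4 mol
From the 2:5 ratio, n(MnO4^-) in the aliquot = 2/5 × 8.523 × 10^-4 = 3.409 × 10^-4 mol
[MnO4^-] = 3.409 × 10^-4 / 0.02551 = 0.01336 mol/L

0.01336 mol/L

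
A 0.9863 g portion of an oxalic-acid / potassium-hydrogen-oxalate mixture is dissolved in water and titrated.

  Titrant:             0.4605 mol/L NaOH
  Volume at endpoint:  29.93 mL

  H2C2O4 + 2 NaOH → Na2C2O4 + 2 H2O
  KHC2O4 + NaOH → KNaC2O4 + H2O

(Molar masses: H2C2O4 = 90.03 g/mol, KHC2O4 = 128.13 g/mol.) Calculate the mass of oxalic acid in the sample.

n(NaOH) = 0.02993 × 0.4605 = 0.01378 mol
Let x = n(H2C2O4), y = n(KHC2O4).
Titrant: 2x + 1y = 0.01378;  mass: 90.03x + 128.13y = 0.9863
Solving, x = 4.690 × 10^-3 mol, y = 4.402 × 10^-3 mol
mass of H2C2O4 = 4.690 × 10^-3 × 90.03 = 0.4223 g

0.4223 g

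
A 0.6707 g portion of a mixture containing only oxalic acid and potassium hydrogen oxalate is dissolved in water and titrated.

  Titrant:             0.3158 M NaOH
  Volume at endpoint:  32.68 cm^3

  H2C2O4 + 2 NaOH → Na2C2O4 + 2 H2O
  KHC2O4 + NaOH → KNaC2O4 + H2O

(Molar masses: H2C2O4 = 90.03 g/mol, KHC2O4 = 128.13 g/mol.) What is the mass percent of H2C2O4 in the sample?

n(NaOH) = 0.03268 × 0.3158 = 0.01032 mol
Let x = n(H2C2O4), y = n(KHC2O4).
Titrant: 2x + 1y = 0.01032;  mass: 90.03x + 128.13y = 0.6707
Solving, x = 3.920 × 10^-3 mol, y = 2.480 × 10^-3 mol
mass of H2C2O4 = 3.920 × 10^-3 × 90.03 = 0.3529 g
% H2C2O4 = 0.3529 / 0.6707 × 100 = 52.62 %

52.62 %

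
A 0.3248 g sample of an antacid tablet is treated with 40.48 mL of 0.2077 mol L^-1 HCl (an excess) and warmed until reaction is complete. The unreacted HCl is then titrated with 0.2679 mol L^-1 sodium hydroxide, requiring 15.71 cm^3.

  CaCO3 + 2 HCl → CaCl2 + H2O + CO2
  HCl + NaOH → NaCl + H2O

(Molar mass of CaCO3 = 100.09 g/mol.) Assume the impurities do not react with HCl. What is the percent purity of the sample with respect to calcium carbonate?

64.70 %

n(HCl) added = 0.04048 × 0.2077 = 8.408 × 10^-3 mol
n(NaOH) used in back-titration = 0.01571 × 0.2679 = 4.209 × 10^-3 mol
n(HCl) left over = 4.209 × 10^-3 mol (1:1 ratio)
n(HCl) consumed by analyte = 8.408 × 10^-3 − 4.209 × 10^-3 = 4.199 × 10^-3 mol
From the 1:2 ratio, n(CaCO3) = 1/2 × 4.199 × 10^-3 = 2.099 × 10^-3 mol
mass of CaCO3 = 2.099 × 10^-3 × 100.09 = 0.2101 g
% CaCO3 = 0.2101 / 0.3248 × 100 = 64.70 %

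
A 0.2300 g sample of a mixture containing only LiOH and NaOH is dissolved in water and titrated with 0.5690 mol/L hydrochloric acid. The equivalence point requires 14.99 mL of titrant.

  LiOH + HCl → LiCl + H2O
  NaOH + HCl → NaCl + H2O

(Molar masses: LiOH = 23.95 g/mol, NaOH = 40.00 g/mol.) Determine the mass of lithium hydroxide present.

0.1659 g

n(HCl) = 0.01499 × 0.5690 = 8.529 × 10^-3 mol
Let x = n(LiOH), y = n(NaOH).
Titrant: 1x + 1y = 8.529 × 10^-3;  mass: 23.95x + 40.00y = 0.2300
Solving, x = 6.927 × 10^-3 mol, y = 1.603 × 10^-3 mol
mass of LiOH = 6.927 × 10^-3 × 23.95 = 0.1659 g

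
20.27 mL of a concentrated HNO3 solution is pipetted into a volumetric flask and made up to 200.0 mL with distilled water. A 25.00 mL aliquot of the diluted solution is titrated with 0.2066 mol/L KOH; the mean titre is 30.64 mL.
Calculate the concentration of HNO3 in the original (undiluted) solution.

HNO3 + KOH → KNO3 + H2O
n(KOH) = 0.03064 × 0.2066 = 6.330 × 10^-3 mol
n(HNO3) in the aliquot = 6.330 × 10^-3 mol (1:1 ratio)
[HNO3]_dilute = 6.330 × 10^-3 / 0.02500 = 0.2532 mol/L
Dilution factor = 200.0 / 20.27 = 9.867
[HNO3]_stock = 0.2532 × 9.867 = 2.498 mol/L

2.498 mol/L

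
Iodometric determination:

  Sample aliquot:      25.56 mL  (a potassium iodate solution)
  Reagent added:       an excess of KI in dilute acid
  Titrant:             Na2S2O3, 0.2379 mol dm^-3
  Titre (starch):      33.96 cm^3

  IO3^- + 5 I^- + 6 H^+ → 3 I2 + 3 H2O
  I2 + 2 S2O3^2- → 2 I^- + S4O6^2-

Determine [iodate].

n(S2O3^2-) = 0.03396 × 0.2379 = 8.079 × 10^-3 mol
n(I2) = n(S2O3^2-)/2 = 4.040 × 10^-3 mol
From the 1:3 ratio, n(IO3^-) in the aliquot = 1/3 × 4.040 × 10^-3 = 1.347 × 10^-3 mol
[IO3^-] = 1.347 × 10^-3 / 0.02556 = 0.05268 mol/L

0.05268 mol/L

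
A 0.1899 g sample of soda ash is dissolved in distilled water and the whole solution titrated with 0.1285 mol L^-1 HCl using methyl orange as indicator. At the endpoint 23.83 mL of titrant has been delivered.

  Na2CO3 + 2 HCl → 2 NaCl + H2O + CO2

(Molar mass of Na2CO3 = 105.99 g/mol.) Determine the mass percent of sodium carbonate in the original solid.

n(HCl) = 0.02383 L × 0.1285 mol/L = 3.062 × 10^-3 mol
From the 1:2 ratio, n(Na2CO3) = 1/2 × 3.062 × 10^-3 = 1.531 × 10^-3 mol
mass of Na2CO3 = 1.531 × 10^-3 × 105.99 g/mol = 0.1623 g
% Na2CO3 = 0.1623 / 0.1899 × 100 = 85.45 %

85.45 %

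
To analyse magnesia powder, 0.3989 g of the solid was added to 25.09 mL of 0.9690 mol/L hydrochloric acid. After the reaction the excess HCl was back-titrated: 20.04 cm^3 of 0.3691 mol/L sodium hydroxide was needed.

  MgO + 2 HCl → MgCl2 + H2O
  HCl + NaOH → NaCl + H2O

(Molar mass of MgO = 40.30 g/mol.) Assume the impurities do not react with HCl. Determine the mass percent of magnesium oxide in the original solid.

n(HCl) added = 0.02509 × 0.9690 = 0.02431 mol
n(NaOH) used in back-titration = 0.02004 × 0.3691 = 7.397 × 10^-3 mol
n(HCl) left over = 7.397 × 10^-3 mol (1:1 ratio)
n(HCl) consumed by analyte = 0.02431 − 7.397 × 10^-3 = 0.01692 mol
From the 1:2 ratio, n(MgO) = 1/2 × 0.01692 = 8.458 × 10^-3 mol
mass of MgO = 8.458 × 10^-3 × 40.30 = 0.3408 g
% MgO = 0.3408 / 0.3989 × 100 = 85.45 %

85.45 %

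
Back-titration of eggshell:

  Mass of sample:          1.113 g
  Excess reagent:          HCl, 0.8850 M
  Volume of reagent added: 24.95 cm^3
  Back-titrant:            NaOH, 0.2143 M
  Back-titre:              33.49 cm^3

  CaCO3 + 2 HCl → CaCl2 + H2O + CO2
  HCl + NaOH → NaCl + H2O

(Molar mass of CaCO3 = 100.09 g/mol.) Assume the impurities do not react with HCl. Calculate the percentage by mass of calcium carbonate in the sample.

67.01 %

n(HCl) added = 0.02495 × 0.8850 = 0.02208 mol
n(NaOH) used in back-titration = 0.03349 × 0.2143 = 7.177 × 10^-3 mol
n(HCl) left over = 7.177 × 10^-3 mol (1:1 ratio)
n(HCl) consumed by analyte = 0.02208 − 7.177 × 10^-3 = 0.01490 mol
From the 1:2 ratio, n(CaCO3) = 1/2 × 0.01490 = 7.452 × 10^-3 mol
mass of CaCO3 = 7.452 × 10^-3 × 100.09 = 0.7459 g
% CaCO3 = 0.7459 / 1.113 × 100 = 67.01 %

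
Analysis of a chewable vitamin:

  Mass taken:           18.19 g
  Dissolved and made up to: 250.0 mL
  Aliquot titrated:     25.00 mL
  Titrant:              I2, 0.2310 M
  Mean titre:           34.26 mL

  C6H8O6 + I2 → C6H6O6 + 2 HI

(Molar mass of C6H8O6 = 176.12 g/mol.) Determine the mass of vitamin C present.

13.94 g

n(I2) per titration = 0.03426 × 0.2310 = 7.914 × 10^-3 mol
n(C6H8O6) in each aliquot = 7.914 × 10^-3 mol (1:1 ratio)
n(C6H8O6) in the whole flask = 7.914 × 10^-3 × 250.0/25.00 = 0.07914 mol
mass of C6H8O6 = 0.07914 × 176.12 = 13.94 g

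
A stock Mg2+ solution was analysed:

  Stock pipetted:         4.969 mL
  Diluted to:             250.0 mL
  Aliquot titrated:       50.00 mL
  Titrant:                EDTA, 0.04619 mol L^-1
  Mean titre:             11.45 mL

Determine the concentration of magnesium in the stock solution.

Mg^2+ + EDTA^4- → [Mg(EDTA)]^2-
n(EDTA) = 0.01145 × 0.04619 = 5.289 × 10^-4 mol
n(Mg2+) in the aliquot = 5.289 × 10^-4 mol (1:1 ratio)
[Mg2+]_dilute = 5.289 × 10^-4 / 0.05000 = 0.01058 mol/L
Dilution factor = 250.0 / 4.969 = 50.31
[Mg2+]_stock = 0.01058 × 50.31 = 0.5322 mol/L

0.5322 mol/L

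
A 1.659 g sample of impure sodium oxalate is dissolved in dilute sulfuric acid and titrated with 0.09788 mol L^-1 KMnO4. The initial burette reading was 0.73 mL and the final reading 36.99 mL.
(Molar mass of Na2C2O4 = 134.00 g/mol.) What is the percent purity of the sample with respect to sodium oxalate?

71.67 %

2 MnO4^- + 5 C2O4^2- + 16 H^+ → 2 Mn^2+ + 10 CO2 + 8 H2O
n(KMnO4) = 0.03626 L × 0.09788 mol/L = 3.549 × 10^-3 mol
From the 5:2 ratio, n(Na2C2O4) = 5/2 × 3.549 × 10^-3 = 8.873 × 10^-3 mol
mass of Na2C2O4 = 8.873 × 10^-3 × 134.00 g/mol = 1.189 g
% Na2C2O4 = 1.189 / 1.659 × 100 = 71.67 %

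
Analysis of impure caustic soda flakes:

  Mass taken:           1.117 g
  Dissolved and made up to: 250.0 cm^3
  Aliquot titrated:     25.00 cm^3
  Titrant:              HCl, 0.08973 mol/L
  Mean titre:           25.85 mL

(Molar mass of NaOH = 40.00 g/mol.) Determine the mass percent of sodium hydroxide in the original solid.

83.06 %

NaOH + HCl → NaCl + H2O
n(HCl) per titration = 0.02585 × 0.08973 = 2.320 × 10^-3 mol
n(NaOH) in each aliquot = 2.320 × 10^-3 mol (1:1 ratio)
n(NaOH) in the whole flask = 2.320 × 10^-3 × 250.0/25.00 = 0.02320 mol
mass of NaOH = 0.02320 × 40.00 = 0.9278 g
% NaOH = 0.9278 / 1.117 × 100 = 83.06 %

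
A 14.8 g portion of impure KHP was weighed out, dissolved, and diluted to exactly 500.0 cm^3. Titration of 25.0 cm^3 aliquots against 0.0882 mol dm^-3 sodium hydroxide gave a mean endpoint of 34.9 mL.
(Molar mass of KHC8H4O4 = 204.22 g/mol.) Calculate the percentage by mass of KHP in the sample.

KHC8H4O4 + NaOH → KNaC8H4O4 + H2O
n(NaOH) per titration = 0.0349 × 0.0882 = 3.08 × 10^-3 mol
n(KHC8H4O4) in each aliquot = 3.08 × 10^-3 mol (1:1 ratio)
n(KHC8H4O4) in the whole flask = 3.08 × 10^-3 × 500.0/25.0 = 0.0616 mol
mass of KHC8H4O4 = 0.0616 × 204.22 = 12.6 g
% KHC8H4O4 = 12.6 / 14.8 × 100 = 84.9 %

84.9 %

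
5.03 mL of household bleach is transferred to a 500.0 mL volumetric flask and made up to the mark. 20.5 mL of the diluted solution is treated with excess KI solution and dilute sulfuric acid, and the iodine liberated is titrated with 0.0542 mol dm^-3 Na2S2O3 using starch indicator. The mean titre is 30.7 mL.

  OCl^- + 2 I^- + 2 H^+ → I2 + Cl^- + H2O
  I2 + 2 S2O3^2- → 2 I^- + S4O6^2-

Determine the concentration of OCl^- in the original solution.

n(S2O3^2-) = 0.0307 × 0.0542 = 1.66 × 10^-3 mol
n(I2) = n(S2O3^2-)/2 = 8.32 × 10^-4 mol
n(OCl^-) in the aliquot = 8.32 × 10^-4 mol (1:1 ratio)
[OCl^-]_dilute = 8.32 × 10^-4 / 0.0205 = 0.0406 mol/L
[OCl^-]_original = 0.0406 × 500.0/5.03 = 4.03 mol/L

4.03 mol/L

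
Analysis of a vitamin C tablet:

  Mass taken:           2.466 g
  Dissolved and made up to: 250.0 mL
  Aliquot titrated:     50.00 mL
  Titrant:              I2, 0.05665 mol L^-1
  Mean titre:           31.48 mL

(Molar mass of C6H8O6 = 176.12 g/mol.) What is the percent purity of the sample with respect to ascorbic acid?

63.68 %

C6H8O6 + I2 → C6H6O6 + 2 HI
n(I2) per titration = 0.03148 × 0.05665 = 1.783 × 10^-3 mol
n(C6H8O6) in each aliquot = 1.783 × 10^-3 mol (1:1 ratio)
n(C6H8O6) in the whole flask = 1.783 × 10^-3 × 250.0/50.00 = 8.917 × 10^-3 mol
mass of C6H8O6 = 8.917 × 10^-3 × 176.12 = 1.570 g
% C6H8O6 = 1.570 / 2.466 × 100 = 63.68 %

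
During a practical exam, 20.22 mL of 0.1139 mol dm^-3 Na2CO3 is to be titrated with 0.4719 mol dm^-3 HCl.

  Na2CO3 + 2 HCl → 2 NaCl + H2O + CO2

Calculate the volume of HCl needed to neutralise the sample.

9.761 mL

n(Na2CO3) = 0.02022 L × 0.1139 mol/L = 2.303 × 10^-3 mol
From the 2:1 stoichiometry, n(HCl) = 2/1 × 2.303 × 10^-3 = 4.606 × 10^-3 mol
V(HCl) = 4.606 × 10^-3 mol / 0.4719 mol/L = 0.009761 L = 9.761 mL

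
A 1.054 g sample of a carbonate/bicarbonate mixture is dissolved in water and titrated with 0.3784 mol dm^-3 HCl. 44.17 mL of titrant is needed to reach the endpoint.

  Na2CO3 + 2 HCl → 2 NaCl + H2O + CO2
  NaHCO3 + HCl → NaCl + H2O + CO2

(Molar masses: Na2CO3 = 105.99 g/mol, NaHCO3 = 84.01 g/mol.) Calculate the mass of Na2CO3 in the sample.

n(HCl) = 0.04417 × 0.3784 = 0.01671 mol
Let x = n(Na2CO3), y = n(NaHCO3).
Titrant: 2x + 1y = 0.01671;  mass: 105.99x + 84.01y = 1.054
Solving, x = 5.645 × 10^-3 mol, y = 5.425 × 10^-3 mol
mass of Na2CO3 = 5.645 × 10^-3 × 105.99 = 0.5983 g

0.5983 g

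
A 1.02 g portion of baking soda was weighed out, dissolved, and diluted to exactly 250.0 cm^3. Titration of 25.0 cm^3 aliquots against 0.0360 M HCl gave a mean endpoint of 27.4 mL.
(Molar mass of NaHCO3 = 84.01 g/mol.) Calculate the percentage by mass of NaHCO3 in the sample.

NaHCO3 + HCl → NaCl + H2O + CO2
n(HCl) per titration = 0.0274 × 0.0360 = 9.86 × 10^-4 mol
n(NaHCO3) in each aliquot = 9.86 × 10^-4 mol (1:1 ratio)
n(NaHCO3) in the whole flask = 9.86 × 10^-4 × 250.0/25.0 = 9.86 × 10^-3 mol
mass of NaHCO3 = 9.86 × 10^-3 × 84.01 = 0.829 g
% NaHCO3 = 0.829 / 1.02 × 100 = 81.2 %

81.2 %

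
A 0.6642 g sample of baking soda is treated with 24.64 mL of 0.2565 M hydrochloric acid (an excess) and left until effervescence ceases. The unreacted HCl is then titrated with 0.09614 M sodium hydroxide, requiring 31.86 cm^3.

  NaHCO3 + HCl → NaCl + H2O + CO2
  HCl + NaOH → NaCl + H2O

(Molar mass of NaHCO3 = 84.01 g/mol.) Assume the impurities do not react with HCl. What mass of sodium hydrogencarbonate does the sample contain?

0.2736 g

n(HCl) added = 0.02464 × 0.2565 = 6.320 × 10^-3 mol
n(NaOH) used in back-titration = 0.03186 × 0.09614 = 3.063 × 10^-3 mol
n(HCl) left over = 3.063 × 10^-3 mol (1:1 ratio)
n(HCl) consumed by analyte = 6.320 × 10^-3 − 3.063 × 10^-3 = 3.257 × 10^-3 mol
n(NaHCO3) = 3.257 × 10^-3 mol (1:1 ratio)
mass of NaHCO3 = 3.257 × 10^-3 × 84.01 = 0.2736 g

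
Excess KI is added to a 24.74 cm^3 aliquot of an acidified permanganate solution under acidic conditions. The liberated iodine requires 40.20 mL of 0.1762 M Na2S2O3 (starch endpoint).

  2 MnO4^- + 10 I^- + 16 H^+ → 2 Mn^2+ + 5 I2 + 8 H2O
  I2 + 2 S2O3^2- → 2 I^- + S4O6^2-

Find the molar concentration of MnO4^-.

n(S2O3^2-) = 0.04020 × 0.1762 = 7.083 × 10^-3 mol
n(I2) = n(S2O3^2-)/2 = 3.542 × 10^-3 mol
From the 2:5 ratio, n(MnO4^-) in the aliquot = 2/5 × 3.542 × 10^-3 = 1.417 × 10^-3 mol
[MnO4^-] = 1.417 × 10^-3 / 0.02474 = 0.05726 mol/L

0.05726 M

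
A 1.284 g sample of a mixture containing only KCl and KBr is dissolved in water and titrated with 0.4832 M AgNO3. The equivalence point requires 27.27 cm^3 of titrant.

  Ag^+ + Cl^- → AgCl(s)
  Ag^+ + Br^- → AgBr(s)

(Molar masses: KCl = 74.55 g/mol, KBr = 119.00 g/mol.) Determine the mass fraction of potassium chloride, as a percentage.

37.10 %

n(AgNO3) = 0.02727 × 0.4832 = 0.01318 mol
Let x = n(KCl), y = n(KBr).
Titrant: 1x + 1y = 0.01318;  mass: 74.55x + 119.00y = 1.284
Solving, x = 6.390 × 10^-3 mol, y = 6.787 × 10^-3 mol
mass of KCl = 6.390 × 10^-3 × 74.55 = 0.4764 g
% KCl = 0.4764 / 1.284 × 100 = 37.10 %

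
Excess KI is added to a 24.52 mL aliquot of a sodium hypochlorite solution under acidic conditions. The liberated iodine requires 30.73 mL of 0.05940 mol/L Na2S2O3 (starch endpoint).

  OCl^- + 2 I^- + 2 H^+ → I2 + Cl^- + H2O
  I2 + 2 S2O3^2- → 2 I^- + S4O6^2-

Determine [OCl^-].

0.03722 mol/L

n(S2O3^2-) = 0.03073 × 0.05940 = 1.825 × 10^-3 mol
n(I2) = n(S2O3^2-)/2 = 9.127 × 10^-4 mol
n(OCl^-) in the aliquot = 9.127 × 10^-4 mol (1:1 ratio)
[OCl^-] = 9.127 × 10^-4 / 0.02452 = 0.03722 mol/L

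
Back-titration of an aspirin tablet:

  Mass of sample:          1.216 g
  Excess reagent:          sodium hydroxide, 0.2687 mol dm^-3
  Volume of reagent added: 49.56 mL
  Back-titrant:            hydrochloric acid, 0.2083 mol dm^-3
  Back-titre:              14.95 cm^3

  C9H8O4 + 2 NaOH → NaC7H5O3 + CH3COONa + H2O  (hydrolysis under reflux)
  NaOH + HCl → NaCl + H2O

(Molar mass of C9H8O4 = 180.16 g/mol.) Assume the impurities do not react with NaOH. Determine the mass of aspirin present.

0.9191 g

n(NaOH) added = 0.04956 × 0.2687 = 0.01332 mol
n(HCl) used in back-titration = 0.01495 × 0.2083 = 3.114 × 10^-3 mol
n(NaOH) left over = 3.114 × 10^-3 mol (1:1 ratio)
n(NaOH) consumed by analyte = 0.01332 − 3.114 × 10^-3 = 0.01020 mol
From the 1:2 ratio, n(C9H8O4) = 1/2 × 0.01020 = 5.101 × 10^-3 mol
mass of C9H8O4 = 5.101 × 10^-3 × 180.16 = 0.9191 g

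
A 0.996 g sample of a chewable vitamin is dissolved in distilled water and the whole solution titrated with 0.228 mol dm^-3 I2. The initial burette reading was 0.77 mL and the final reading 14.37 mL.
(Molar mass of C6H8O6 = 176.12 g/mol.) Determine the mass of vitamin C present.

C6H8O6 + I2 → C6H6O6 + 2 HI
n(I2) = 0.0136 L × 0.228 mol/L = 3.10 × 10^-3 mol
n(C6H8O6) = 3.10 × 10^-3 mol (1:1 ratio)
mass of C6H8O6 = 3.10 × 10^-3 × 176.12 g/mol = 0.546 g

0.546 g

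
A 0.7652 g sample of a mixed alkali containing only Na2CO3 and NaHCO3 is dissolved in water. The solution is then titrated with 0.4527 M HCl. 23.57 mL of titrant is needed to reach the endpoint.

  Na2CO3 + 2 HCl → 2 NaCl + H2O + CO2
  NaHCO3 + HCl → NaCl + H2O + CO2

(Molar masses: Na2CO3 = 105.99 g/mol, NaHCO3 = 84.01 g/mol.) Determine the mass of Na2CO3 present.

n(HCl) = 0.02357 × 0.4527 = 0.01067 mol
Let x = n(Na2CO3), y = n(NaHCO3).
Titrant: 2x + 1y = 0.01067;  mass: 105.99x + 84.01y = 0.7652
Solving, x = 2.115 × 10^-3 mol, y = 6.440 × 10^-3 mol
mass of Na2CO3 = 2.115 × 10^-3 × 105.99 = 0.2242 g

0.2242 g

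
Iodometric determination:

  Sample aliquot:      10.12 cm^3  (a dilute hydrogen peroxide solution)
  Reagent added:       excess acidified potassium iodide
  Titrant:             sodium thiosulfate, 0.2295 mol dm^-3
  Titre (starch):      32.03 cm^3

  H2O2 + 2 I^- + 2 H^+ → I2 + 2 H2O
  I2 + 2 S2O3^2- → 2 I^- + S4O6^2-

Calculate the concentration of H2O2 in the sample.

n(S2O3^2-) = 0.03203 × 0.2295 = 7.351 × 10^-3 mol
n(I2) = n(S2O3^2-)/2 = 3.675 × 10^-3 mol
n(H2O2) in the aliquot = 3.675 × 10^-3 mol (1:1 ratio)
[H2O2] = 3.675 × 10^-3 / 0.01012 = 0.3632 mol/L

0.3632 mol/L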